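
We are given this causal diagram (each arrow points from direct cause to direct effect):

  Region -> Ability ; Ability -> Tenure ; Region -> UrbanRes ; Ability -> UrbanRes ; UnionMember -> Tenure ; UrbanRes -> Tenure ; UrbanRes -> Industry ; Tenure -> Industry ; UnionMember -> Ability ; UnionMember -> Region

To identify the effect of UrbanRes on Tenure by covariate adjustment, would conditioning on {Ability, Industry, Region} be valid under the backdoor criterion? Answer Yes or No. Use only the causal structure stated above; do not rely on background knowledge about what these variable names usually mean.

Backdoor paths from UrbanRes to Tenure (paths whose first edge points into UrbanRes):
  P1: UrbanRes <- Region <- UnionMember -> Ability -> Tenure
  P2: UrbanRes <- Region <- UnionMember -> Tenure
  P3: UrbanRes <- Region -> Ability <- UnionMember -> Tenure
  P4: UrbanRes <- Region -> Ability -> Tenure
  P5: UrbanRes <- Ability <- UnionMember -> Tenure
  P6: UrbanRes <- Ability <- Region <- UnionMember -> Tenure
  P7: UrbanRes <- Ability -> Tenure
Condition 1 (no descendant of UrbanRes in the set): FAILS — Industry is a descendant of UrbanRes.
Condition 2 (every backdoor path blocked by {Ability, Industry, Region}):
  P1: blocked at chain node Region ∈ conditioning set.
  P2: blocked at chain node Region ∈ conditioning set.
  P3: blocked at fork node Region ∈ conditioning set.
  P4: blocked at fork node Region ∈ conditioning set.
  P5: blocked at chain node Ability ∈ conditioning set.
  P6: blocked at chain node Ability ∈ conditioning set.
  P7: blocked at fork node Ability ∈ conditioning set.
{Ability, Industry, Region} does not satisfy the backdoor criterion.

No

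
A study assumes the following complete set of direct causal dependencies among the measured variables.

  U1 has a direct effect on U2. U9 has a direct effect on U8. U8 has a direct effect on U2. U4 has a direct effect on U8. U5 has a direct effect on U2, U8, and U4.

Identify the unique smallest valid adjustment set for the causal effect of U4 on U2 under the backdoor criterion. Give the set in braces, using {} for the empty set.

{U5}

Variables eligible for adjustment (non-descendants of U4, excluding U4 and U2): {U1, U5, U9}.
Backdoor paths from U4 to U2:
  P1: U4 <- U5 -> U8 -> U2
  P2: U4 <- U5 -> U2
The empty set is not sufficient: P1 (U4 <- U5 -> U8 -> U2) has no collider blocking it and no conditioned non-collider, so it is open.
Try {U5}:
  P1: blocked at fork node U5 ∈ conditioning set.
  P2: blocked at fork node U5 ∈ conditioning set.
{U5} contains no descendant of U4 and blocks every backdoor path.
No other singleton works — e.g. {U1} leaves P1 open — so {U5} is the unique smallest valid adjustment set.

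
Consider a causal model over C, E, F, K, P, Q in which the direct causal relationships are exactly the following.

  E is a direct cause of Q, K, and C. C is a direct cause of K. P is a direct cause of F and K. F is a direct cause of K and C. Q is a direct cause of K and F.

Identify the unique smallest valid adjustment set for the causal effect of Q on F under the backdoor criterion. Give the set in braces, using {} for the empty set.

Variables eligible for adjustment (non-descendants of Q, excluding Q and F): {E, P}.
Backdoor paths from Q to F:
  P1: Q <- E -> C <- F
  P2: Q <- E -> C -> K <- P -> F
  P3: Q <- E -> C -> K <- F
  P4: Q <- E -> K <- P -> F
  P5: Q <- E -> K <- F
  P6: Q <- E -> K <- C <- F
Each backdoor path contains an unconditioned collider, so every path is already blocked with the empty conditioning set:
  P1: blocked at collider C (neither it nor any descendant is in the conditioning set).
  P2: blocked at collider K (neither it nor any descendant is in the conditioning set).
  P3: blocked at collider K (neither it nor any descendant is in the conditioning set).
  P4: blocked at collider K (neither it nor any descendant is in the conditioning set).
  P5: blocked at collider K (neither it nor any descendant is in the conditioning set).
  P6: blocked at collider K (neither it nor any descendant is in the conditioning set).
The empty set is therefore the unique smallest valid set.

{}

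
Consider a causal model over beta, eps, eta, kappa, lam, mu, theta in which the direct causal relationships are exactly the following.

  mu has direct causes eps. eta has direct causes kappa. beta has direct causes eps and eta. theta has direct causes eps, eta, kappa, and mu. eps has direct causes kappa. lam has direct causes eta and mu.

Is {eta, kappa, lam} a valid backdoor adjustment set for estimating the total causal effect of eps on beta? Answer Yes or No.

No

Backdoor paths from eps to beta (paths whose first edge points into eps):
  P1: eps <- kappa -> eta -> beta
  P2: eps <- kappa -> theta <- eta -> beta
  P3: eps <- kappa -> theta <- mu -> lam <- eta -> beta
Condition 1 (no descendant of eps in the set): FAILS — lam is a descendant of eps.
Condition 2 (every backdoor path blocked by {eta, kappa, lam}):
  P1: blocked at fork node kappa ∈ conditioning set.
  P2: blocked at fork node kappa ∈ conditioning set.
  P3: blocked at fork node kappa ∈ conditioning set.
{eta, kappa, lam} does not satisfy the backdoor criterion.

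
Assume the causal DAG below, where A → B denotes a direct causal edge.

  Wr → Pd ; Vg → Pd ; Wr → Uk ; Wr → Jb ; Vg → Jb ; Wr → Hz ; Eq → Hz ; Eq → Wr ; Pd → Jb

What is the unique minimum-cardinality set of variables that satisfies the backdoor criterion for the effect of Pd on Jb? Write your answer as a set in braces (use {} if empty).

{Vg, Wr}

Variables eligible for adjustment (non-descendants of Pd, excluding Pd and Jb): {Eq, Hz, Uk, Vg, Wr}.
Backdoor paths from Pd to Jb:
  P1: Pd <- Vg -> Jb
  P2: Pd <- Wr -> Jb
The empty set is not sufficient: P1 (Pd <- Vg -> Jb) has no collider blocking it and no conditioned non-collider, so it is open.
Try {Vg, Wr}:
  P1: blocked at fork node Vg ∈ conditioning set.
  P2: blocked at fork node Wr ∈ conditioning set.
{Vg, Wr} contains no descendant of Pd and blocks every backdoor path.
Every element of {Vg, Wr} is needed (dropping Vg leaves P1 open; dropping Wr leaves P2 open), so no proper subset is valid.
Among all size-2 subsets of the eligible variables, only {Vg, Wr} blocks every backdoor path, so it is the unique smallest valid adjustment set.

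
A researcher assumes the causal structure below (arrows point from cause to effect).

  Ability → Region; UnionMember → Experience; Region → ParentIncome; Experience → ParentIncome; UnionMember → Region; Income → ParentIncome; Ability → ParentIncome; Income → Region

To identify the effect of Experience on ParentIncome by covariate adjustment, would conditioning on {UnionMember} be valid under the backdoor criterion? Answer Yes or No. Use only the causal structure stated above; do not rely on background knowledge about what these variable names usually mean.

Yes

Backdoor paths from Experience to ParentIncome (paths whose first edge points into Experience):
  P1: Experience <- UnionMember -> Region <- Ability -> ParentIncome
  P2: Experience <- UnionMember -> Region <- Income -> ParentIncome
  P3: Experience <- UnionMember -> Region -> ParentIncome
Condition 1 (no descendant of Experience in the set): holds — descendants of Experience are {ParentIncome}; none are in {UnionMember}.
Condition 2 (every backdoor path blocked by {UnionMember}):
  P1: blocked at fork node UnionMember ∈ conditioning set.
  P2: blocked at fork node UnionMember ∈ conditioning set.
  P3: blocked at fork node UnionMember ∈ conditioning set.
{UnionMember} satisfies the backdoor criterion.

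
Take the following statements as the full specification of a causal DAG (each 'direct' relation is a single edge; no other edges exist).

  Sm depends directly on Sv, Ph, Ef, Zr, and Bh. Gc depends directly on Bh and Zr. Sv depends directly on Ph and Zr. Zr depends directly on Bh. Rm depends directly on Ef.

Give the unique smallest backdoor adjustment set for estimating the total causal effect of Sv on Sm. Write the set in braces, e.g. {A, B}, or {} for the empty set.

{Ph, Zr}

Variables eligible for adjustment (non-descendants of Sv, excluding Sv and Sm): {Bh, Ef, Gc, Ph, Rm, Zr}.
Backdoor paths from Sv to Sm:
  P1: Sv <- Ph -> Sm
  P2: Sv <- Zr <- Bh -> Sm
  P3: Sv <- Zr -> Gc <- Bh -> Sm
  P4: Sv <- Zr -> Sm
The empty set is not sufficient: P1 (Sv <- Ph -> Sm) has no collider blocking it and no conditioned non-collider, so it is open.
Try {Ph, Zr}:
  P1: blocked at fork node Ph ∈ conditioning set.
  P2: blocked at chain node Zr ∈ conditioning set.
  P3: blocked at fork node Zr ∈ conditioning set.
  P4: blocked at fork node Zr ∈ conditioning set.
{Ph, Zr} contains no descendant of Sv and blocks every backdoor path.
Every element of {Ph, Zr} is needed (dropping Ph leaves P1 open; dropping Zr leaves P2 open), so no proper subset is valid.
Among all size-2 subsets of the eligible variables, only {Ph, Zr} blocks every backdoor path, so it is the unique smallest valid adjustment set.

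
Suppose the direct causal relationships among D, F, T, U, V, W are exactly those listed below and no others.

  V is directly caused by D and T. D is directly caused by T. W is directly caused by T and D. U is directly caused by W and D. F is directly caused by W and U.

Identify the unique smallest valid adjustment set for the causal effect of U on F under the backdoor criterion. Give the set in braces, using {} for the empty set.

{W}

Variables eligible for adjustment (non-descendants of U, excluding U and F): {D, T, V, W}.
Backdoor paths from U to F:
  P1: U <- D <- T -> W -> F
  P2: U <- D -> W -> F
  P3: U <- D -> V <- T -> W -> F
  P4: U <- W -> F
The empty set is not sufficient: P1 (U <- D <- T -> W -> F) has no collider blocking it and no conditioned non-collider, so it is open.
Try {W}:
  P1: blocked at chain node W ∈ conditioning set.
  P2: blocked at chain node W ∈ conditioning set.
  P3: blocked at collider V (neither it nor any descendant is in the conditioning set).
  P4: blocked at fork node W ∈ conditioning set.
{W} contains no descendant of U and blocks every backdoor path.
No other singleton works — e.g. {T} leaves P2 open — so {W} is the unique smallest valid adjustment set.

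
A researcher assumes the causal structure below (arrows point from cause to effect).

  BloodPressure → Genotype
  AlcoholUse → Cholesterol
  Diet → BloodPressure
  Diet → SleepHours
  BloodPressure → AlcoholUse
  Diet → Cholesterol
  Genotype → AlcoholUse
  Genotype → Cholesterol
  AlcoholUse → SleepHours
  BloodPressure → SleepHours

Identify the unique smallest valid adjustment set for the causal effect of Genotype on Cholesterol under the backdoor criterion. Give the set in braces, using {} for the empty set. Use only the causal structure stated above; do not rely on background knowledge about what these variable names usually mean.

{BloodPressure}

Variables eligible for adjustment (non-descendants of Genotype, excluding Genotype and Cholesterol): {BloodPressure, Diet}.
Backdoor paths from Genotype to Cholesterol:
  P1: Genotype <- BloodPressure <- Diet -> Cholesterol
  P2: Genotype <- BloodPressure <- Diet -> SleepHours <- AlcoholUse -> Cholesterol
  P3: Genotype <- BloodPressure -> AlcoholUse -> Cholesterol
  P4: Genotype <- BloodPressure -> AlcoholUse -> SleepHours <- Diet -> Cholesterol
  P5: Genotype <- BloodPressure -> SleepHours <- Diet -> Cholesterol
  P6: Genotype <- BloodPressure -> SleepHours <- AlcoholUse -> Cholesterol
The empty set is not sufficient: P1 (Genotype <- BloodPressure <- Diet -> Cholesterol) has no collider blocking it and no conditioned non-collider, so it is open.
Try {BloodPressure}:
  P1: blocked at chain node BloodPressure ∈ conditioning set.
  P2: blocked at chain node BloodPressure ∈ conditioning set.
  P3: blocked at fork node BloodPressure ∈ conditioning set.
  P4: blocked at fork node BloodPressure ∈ conditioning set.
  P5: blocked at fork node BloodPressure ∈ conditioning set.
  P6: blocked at fork node BloodPressure ∈ conditioning set.
{BloodPressure} contains no descendant of Genotype and blocks every backdoor path.
No other singleton works — e.g. {Diet} leaves P3 open — so {BloodPressure} is the unique smallest valid adjustment set.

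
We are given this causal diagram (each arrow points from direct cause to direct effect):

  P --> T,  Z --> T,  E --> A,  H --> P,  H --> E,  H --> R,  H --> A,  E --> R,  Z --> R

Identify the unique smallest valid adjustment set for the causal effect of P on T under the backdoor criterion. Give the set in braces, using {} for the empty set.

Variables eligible for adjustment (non-descendants of P, excluding P and T): {A, E, H, R, Z}.
Backdoor paths from P to T:
  P1: P <- H -> E -> R <- Z -> T
  P2: P <- H -> A <- E -> R <- Z -> T
  P3: P <- H -> R <- Z -> T
Each backdoor path contains an unconditioned collider, so every path is already blocked with the empty conditioning set:
  P1: blocked at collider R (neither it nor any descendant is in the conditioning set).
  P2: blocked at collider A (neither it nor any descendant is in the conditioning set).
  P3: blocked at collider R (neither it nor any descendant is in the conditioning set).
The empty set is therefore the unique smallest valid set.

{}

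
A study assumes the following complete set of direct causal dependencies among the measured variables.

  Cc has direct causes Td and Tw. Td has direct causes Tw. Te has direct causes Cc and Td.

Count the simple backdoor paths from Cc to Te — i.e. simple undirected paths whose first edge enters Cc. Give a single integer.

2

A backdoor path from Cc to Te is any simple undirected path whose first edge points into Cc (i.e. leaves Cc via a parent).
Parents of Cc: {Td, Tw}.
Enumerating:
  P1: Cc <- Tw -> Td -> Te
  P2: Cc <- Td -> Te
That exhausts the simple backdoor paths. Count: 2.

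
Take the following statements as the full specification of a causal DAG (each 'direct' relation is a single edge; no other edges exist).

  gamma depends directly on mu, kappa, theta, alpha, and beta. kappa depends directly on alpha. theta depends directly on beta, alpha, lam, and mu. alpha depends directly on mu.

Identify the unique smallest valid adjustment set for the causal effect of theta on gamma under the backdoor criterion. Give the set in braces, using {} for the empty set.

{alpha, beta, mu}

Variables eligible for adjustment (non-descendants of theta, excluding theta and gamma): {alpha, beta, kappa, lam, mu}.
Backdoor paths from theta to gamma:
  P1: theta <- mu -> alpha -> kappa -> gamma
  P2: theta <- mu -> alpha -> gamma
  P3: theta <- mu -> gamma
  P4: theta <- alpha <- mu -> gamma
  P5: theta <- alpha -> kappa -> gamma
  P6: theta <- alpha -> gamma
  P7: theta <- beta -> gamma
The empty set is not sufficient: P1 (theta <- mu -> alpha -> kappa -> gamma) has no collider blocking it and no conditioned non-collider, so it is open.
Try {alpha, beta, mu}:
  P1: blocked at fork node mu ∈ conditioning set.
  P2: blocked at fork node mu ∈ conditioning set.
  P3: blocked at fork node mu ∈ conditioning set.
  P4: blocked at chain node alpha ∈ conditioning set.
  P5: blocked at fork node alpha ∈ conditioning set.
  P6: blocked at fork node alpha ∈ conditioning set.
  P7: blocked at fork node beta ∈ conditioning set.
{alpha, beta, mu} contains no descendant of theta and blocks every backdoor path.
Every element of {alpha, beta, mu} is needed (dropping alpha leaves P5 open; dropping beta leaves P7 open; dropping mu leaves P3 open), so no proper subset is valid.
Among all size-3 subsets of the eligible variables, only {alpha, beta, mu} blocks every backdoor path, so it is the unique smallest valid adjustment set.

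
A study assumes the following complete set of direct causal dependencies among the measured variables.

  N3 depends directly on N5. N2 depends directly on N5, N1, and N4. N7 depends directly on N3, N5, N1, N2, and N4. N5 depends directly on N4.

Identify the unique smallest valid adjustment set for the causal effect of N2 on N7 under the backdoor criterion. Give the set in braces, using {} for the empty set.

Variables eligible for adjustment (non-descendants of N2, excluding N2 and N7): {N1, N3, N4, N5}.
Backdoor paths from N2 to N7:
  P1: N2 <- N1 -> N7
  P2: N2 <- N4 -> N5 -> N3 -> N7
  P3: N2 <- N4 -> N5 -> N7
  P4: N2 <- N4 -> N7
  P5: N2 <- N5 <- N4 -> N7
  P6: N2 <- N5 -> N3 -> N7
  P7: N2 <- N5 -> N7
The empty set is not sufficient: P1 (N2 <- N1 -> N7) has no collider blocking it and no conditioned non-collider, so it is open.
Try {N1, N4, N5}:
  P1: blocked at fork node N1 ∈ conditioning set.
  P2: blocked at fork node N4 ∈ conditioning set.
  P3: blocked at fork node N4 ∈ conditioning set.
  P4: blocked at fork node N4 ∈ conditioning set.
  P5: blocked at chain node N5 ∈ conditioning set.
  P6: blocked at fork node N5 ∈ conditioning set.
  P7: blocked at fork node N5 ∈ conditioning set.
{N1, N4, N5} contains no descendant of N2 and blocks every backdoor path.
Every element of {N1, N4, N5} is needed (dropping N1 leaves P1 open; dropping N4 leaves P4 open; dropping N5 leaves P6 open), so no proper subset is valid.
Among all size-3 subsets of the eligible variables, only {N1, N4, N5} blocks every backdoor path, so it is the unique smallest valid adjustment set.

{N1, N4, N5}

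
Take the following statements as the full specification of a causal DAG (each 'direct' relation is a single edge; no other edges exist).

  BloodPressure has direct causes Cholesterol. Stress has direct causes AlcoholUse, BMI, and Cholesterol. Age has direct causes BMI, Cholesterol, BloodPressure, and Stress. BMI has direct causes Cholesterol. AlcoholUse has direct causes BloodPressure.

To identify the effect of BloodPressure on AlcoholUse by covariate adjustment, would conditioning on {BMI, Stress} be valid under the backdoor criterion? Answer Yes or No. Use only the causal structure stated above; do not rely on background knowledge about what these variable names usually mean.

No

Backdoor paths from BloodPressure to AlcoholUse (paths whose first edge points into BloodPressure):
  P1: BloodPressure <- Cholesterol -> BMI -> Stress <- AlcoholUse
  P2: BloodPressure <- Cholesterol -> BMI -> Age <- Stress <- AlcoholUse
  P3: BloodPressure <- Cholesterol -> Stress <- AlcoholUse
  P4: BloodPressure <- Cholesterol -> Age <- BMI -> Stress <- AlcoholUse
  P5: BloodPressure <- Cholesterol -> Age <- Stress <- AlcoholUse
Condition 1 (no descendant of BloodPressure in the set): FAILS — Stress is a descendant of BloodPressure.
Condition 2 (every backdoor path blocked by {BMI, Stress}):
  P1: blocked at chain node BMI ∈ conditioning set.
  P2: blocked at chain node BMI ∈ conditioning set.
  P3: open — collider(s) Stress are conditioned on (or have a conditioned descendant) and no non-collider on the path is in the set.
  P4: blocked at collider Age (neither it nor any descendant is in the conditioning set).
  P5: blocked at collider Age (neither it nor any descendant is in the conditioning set).
{BMI, Stress} does not satisfy the backdoor criterion.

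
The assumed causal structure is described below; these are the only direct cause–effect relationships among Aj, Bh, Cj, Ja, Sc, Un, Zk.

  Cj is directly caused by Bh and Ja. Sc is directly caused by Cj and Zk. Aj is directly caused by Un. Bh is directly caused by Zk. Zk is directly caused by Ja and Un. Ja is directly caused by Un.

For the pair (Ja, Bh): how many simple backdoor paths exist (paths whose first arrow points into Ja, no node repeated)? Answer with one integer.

2

A backdoor path from Ja to Bh is any simple undirected path whose first edge points into Ja (i.e. leaves Ja via a parent).
Parents of Ja: {Un}.
Enumerating:
  P1: Ja <- Un -> Zk -> Bh
  P2: Ja <- Un -> Zk -> Sc <- Cj <- Bh
That exhausts the simple backdoor paths. Count: 2.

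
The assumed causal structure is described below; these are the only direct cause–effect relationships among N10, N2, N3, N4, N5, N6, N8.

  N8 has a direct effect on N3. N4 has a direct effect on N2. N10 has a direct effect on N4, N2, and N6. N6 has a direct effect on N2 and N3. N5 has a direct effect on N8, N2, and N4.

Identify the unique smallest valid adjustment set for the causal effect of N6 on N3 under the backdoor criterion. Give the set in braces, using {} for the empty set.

Variables eligible for adjustment (non-descendants of N6, excluding N6 and N3): {N10, N4, N5, N8}.
Backdoor paths from N6 to N3:
  P1: N6 <- N10 -> N4 <- N5 -> N8 -> N3
  P2: N6 <- N10 -> N4 -> N2 <- N5 -> N8 -> N3
  P3: N6 <- N10 -> N2 <- N5 -> N8 -> N3
  P4: N6 <- N10 -> N2 <- N4 <- N5 -> N8 -> N3
Each backdoor path contains an unconditioned collider, so every path is already blocked with the empty conditioning set:
  P1: blocked at collider N4 (neither it nor any descendant is in the conditioning set).
  P2: blocked at collider N2 (neither it nor any descendant is in the conditioning set).
  P3: blocked at collider N2 (neither it nor any descendant is in the conditioning set).
  P4: blocked at collider N2 (neither it nor any descendant is in the conditioning set).
The empty set is therefore the unique smallest valid set.

{}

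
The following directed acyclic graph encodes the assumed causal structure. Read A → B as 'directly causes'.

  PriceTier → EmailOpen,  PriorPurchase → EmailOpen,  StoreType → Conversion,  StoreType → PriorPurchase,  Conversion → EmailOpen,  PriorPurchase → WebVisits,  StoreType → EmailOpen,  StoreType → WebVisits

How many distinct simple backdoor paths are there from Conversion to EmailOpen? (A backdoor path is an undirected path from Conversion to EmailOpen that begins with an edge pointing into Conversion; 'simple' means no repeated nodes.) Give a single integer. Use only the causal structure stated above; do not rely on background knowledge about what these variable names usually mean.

3

A backdoor path from Conversion to EmailOpen is any simple undirected path whose first edge points into Conversion (i.e. leaves Conversion via a parent).
Parents of Conversion: {StoreType}.
Enumerating:
  P1: Conversion <- StoreType -> PriorPurchase -> EmailOpen
  P2: Conversion <- StoreType -> WebVisits <- PriorPurchase -> EmailOpen
  P3: Conversion <- StoreType -> EmailOpen
That exhausts the simple backdoor paths. Count: 3.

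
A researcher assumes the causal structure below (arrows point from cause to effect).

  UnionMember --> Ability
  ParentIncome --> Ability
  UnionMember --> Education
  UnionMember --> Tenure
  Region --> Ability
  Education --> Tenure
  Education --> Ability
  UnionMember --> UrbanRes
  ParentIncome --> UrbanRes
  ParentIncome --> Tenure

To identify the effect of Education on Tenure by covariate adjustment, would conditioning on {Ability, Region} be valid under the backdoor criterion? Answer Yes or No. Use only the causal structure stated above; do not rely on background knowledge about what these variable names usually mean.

No

Backdoor paths from Education to Tenure (paths whose first edge points into Education):
  P1: Education <- UnionMember -> Tenure
  P2: Education <- UnionMember -> Ability <- ParentIncome -> Tenure
  P3: Education <- UnionMember -> UrbanRes <- ParentIncome -> Tenure
Condition 1 (no descendant of Education in the set): FAILS — Ability is a descendant of Education.
Condition 2 (every backdoor path blocked by {Ability, Region}):
  P1: open — no interior node is in the conditioning set.
  P2: open — collider(s) Ability are conditioned on (or have a conditioned descendant) and no non-collider on the path is in the set.
  P3: blocked at collider UrbanRes (neither it nor any descendant is in the conditioning set).
{Ability, Region} does not satisfy the backdoor criterion.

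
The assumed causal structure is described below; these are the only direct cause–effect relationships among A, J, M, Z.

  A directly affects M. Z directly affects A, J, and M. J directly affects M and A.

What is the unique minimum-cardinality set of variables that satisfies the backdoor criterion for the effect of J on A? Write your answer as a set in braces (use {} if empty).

Variables eligible for adjustment (non-descendants of J, excluding J and A): {Z}.
Backdoor paths from J to A:
  P1: J <- Z -> A
  P2: J <- Z -> M <- A
The empty set is not sufficient: P1 (J <- Z -> A) has no collider blocking it and no conditioned non-collider, so it is open.
Try {Z}:
  P1: blocked at fork node Z ∈ conditioning set.
  P2: blocked at fork node Z ∈ conditioning set.
{Z} contains no descendant of J and blocks every backdoor path.
{Z} is the unique smallest valid adjustment set.

{Z}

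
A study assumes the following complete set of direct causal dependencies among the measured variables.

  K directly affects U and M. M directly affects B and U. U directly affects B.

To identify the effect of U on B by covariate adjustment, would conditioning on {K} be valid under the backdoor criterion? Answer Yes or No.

Backdoor paths from U to B (paths whose first edge points into U):
  P1: U <- K -> M -> B
  P2: U <- M -> B
Condition 1 (no descendant of U in the set): holds — descendants of U are {B}; none are in {K}.
Condition 2 (every backdoor path blocked by {K}):
  P1: blocked at fork node K ∈ conditioning set.
  P2: open — no interior node is in the conditioning set.
{K} does not satisfy the backdoor criterion.

No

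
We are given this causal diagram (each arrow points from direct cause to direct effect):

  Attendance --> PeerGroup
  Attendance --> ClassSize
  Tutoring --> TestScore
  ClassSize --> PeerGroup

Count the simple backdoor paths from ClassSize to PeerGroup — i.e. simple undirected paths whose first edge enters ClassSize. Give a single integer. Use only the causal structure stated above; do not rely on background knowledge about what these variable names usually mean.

A backdoor path from ClassSize to PeerGroup is any simple undirected path whose first edge points into ClassSize (i.e. leaves ClassSize via a parent).
Parents of ClassSize: {Attendance}.
Enumerating:
  P1: ClassSize <- Attendance -> PeerGroup
That exhausts the simple backdoor paths. Count: 1.

1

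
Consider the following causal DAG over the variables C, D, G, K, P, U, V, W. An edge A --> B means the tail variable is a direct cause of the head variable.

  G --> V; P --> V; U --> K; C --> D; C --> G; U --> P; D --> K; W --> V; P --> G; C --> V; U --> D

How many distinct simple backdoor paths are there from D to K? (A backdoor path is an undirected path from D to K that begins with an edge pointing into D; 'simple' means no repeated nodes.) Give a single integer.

5

A backdoor path from D to K is any simple undirected path whose first edge points into D (i.e. leaves D via a parent).
Parents of D: {C, U}.
Enumerating:
  P1: D <- U -> K
  P2: D <- C -> G <- P <- U -> K
  P3: D <- C -> G -> V <- P <- U -> K
  P4: D <- C -> V <- P <- U -> K
  P5: D <- C -> V <- G <- P <- U -> K
That exhausts the simple backdoor paths. Count: 5.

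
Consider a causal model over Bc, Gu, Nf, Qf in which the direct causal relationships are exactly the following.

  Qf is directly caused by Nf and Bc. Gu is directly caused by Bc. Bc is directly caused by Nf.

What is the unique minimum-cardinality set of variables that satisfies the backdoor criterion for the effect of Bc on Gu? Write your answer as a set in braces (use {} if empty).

Variables eligible for adjustment (non-descendants of Bc, excluding Bc and Gu): {Nf}.
Backdoor paths from Bc to Gu:
  (none)
With no backdoor paths the empty set already satisfies the criterion, and it is trivially minimal.

{}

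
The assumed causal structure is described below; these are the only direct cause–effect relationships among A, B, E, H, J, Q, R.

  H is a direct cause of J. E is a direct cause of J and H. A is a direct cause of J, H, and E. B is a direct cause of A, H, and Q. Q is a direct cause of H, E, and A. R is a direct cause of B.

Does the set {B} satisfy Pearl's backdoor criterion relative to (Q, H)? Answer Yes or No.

Backdoor paths from Q to H (paths whose first edge points into Q):
  P1: Q <- B -> A -> E -> H
  P2: Q <- B -> A -> E -> J <- H
  P3: Q <- B -> A -> H
  P4: Q <- B -> A -> J <- E -> H
  P5: Q <- B -> A -> J <- H
  P6: Q <- B -> H
Condition 1 (no descendant of Q in the set): holds — descendants of Q are {A, E, H, J}; none are in {B}.
Condition 2 (every backdoor path blocked by {B}):
  P1: blocked at fork node B ∈ conditioning set.
  P2: blocked at fork node B ∈ conditioning set.
  P3: blocked at fork node B ∈ conditioning set.
  P4: blocked at fork node B ∈ conditioning set.
  P5: blocked at fork node B ∈ conditioning set.
  P6: blocked at fork node B ∈ conditioning set.
{B} satisfies the backdoor criterion.

Yes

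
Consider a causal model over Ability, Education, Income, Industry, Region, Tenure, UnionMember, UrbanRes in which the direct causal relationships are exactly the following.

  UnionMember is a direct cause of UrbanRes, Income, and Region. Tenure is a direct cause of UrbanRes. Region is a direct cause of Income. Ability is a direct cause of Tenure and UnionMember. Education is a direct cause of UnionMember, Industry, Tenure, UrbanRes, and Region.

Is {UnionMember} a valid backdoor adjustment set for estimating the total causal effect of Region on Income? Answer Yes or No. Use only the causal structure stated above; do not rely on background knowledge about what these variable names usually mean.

Backdoor paths from Region to Income (paths whose first edge points into Region):
  P1: Region <- Education -> UnionMember -> Income
  P2: Region <- Education -> Tenure <- Ability -> UnionMember -> Income
  P3: Region <- Education -> Tenure -> UrbanRes <- UnionMember -> Income
  P4: Region <- Education -> UrbanRes <- UnionMember -> Income
  P5: Region <- Education -> UrbanRes <- Tenure <- Ability -> UnionMember -> Income
  P6: Region <- UnionMember -> Income
Condition 1 (no descendant of Region in the set): holds — descendants of Region are {Income}; none are in {UnionMember}.
Condition 2 (every backdoor path blocked by {UnionMember}):
  P1: blocked at chain node UnionMember ∈ conditioning set.
  P2: blocked at collider Tenure (neither it nor any descendant is in the conditioning set).
  P3: blocked at collider UrbanRes (neither it nor any descendant is in the conditioning set).
  P4: blocked at collider UrbanRes (neither it nor any descendant is in the conditioning set).
  P5: blocked at collider UrbanRes (neither it nor any descendant is in the conditioning set).
  P6: blocked at fork node UnionMember ∈ conditioning set.
{UnionMember} satisfies the backdoor criterion.

Yes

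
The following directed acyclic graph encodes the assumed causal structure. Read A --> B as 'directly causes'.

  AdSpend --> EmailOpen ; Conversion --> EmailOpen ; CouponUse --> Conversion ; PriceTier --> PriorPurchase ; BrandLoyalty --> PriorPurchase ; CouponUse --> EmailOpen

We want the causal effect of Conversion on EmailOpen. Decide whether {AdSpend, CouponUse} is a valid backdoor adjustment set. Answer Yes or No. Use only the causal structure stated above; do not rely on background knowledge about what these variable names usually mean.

Backdoor paths from Conversion to EmailOpen (paths whose first edge points into Conversion):
  P1: Conversion <- CouponUse -> EmailOpen
Condition 1 (no descendant of Conversion in the set): holds — descendants of Conversion are {EmailOpen}; none are in {AdSpend, CouponUse}.
Condition 2 (every backdoor path blocked by {AdSpend, CouponUse}):
  P1: blocked at fork node CouponUse ∈ conditioning set.
{AdSpend, CouponUse} satisfies the backdoor criterion.

Yes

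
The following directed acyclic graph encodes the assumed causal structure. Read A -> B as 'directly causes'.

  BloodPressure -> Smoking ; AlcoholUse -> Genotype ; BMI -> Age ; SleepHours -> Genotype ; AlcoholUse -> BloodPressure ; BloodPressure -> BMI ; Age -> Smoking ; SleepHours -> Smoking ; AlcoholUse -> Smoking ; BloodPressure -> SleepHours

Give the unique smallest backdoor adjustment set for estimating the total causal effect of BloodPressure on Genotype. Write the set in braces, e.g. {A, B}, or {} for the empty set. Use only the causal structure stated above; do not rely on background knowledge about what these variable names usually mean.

{AlcoholUse}

Variables eligible for adjustment (non-descendants of BloodPressure, excluding BloodPressure and Genotype): {AlcoholUse}.
Backdoor paths from BloodPressure to Genotype:
  P1: BloodPressure <- AlcoholUse -> Smoking <- SleepHours -> Genotype
  P2: BloodPressure <- AlcoholUse -> Genotype
The empty set is not sufficient: P2 (BloodPressure <- AlcoholUse -> Genotype) has no collider blocking it and no conditioned non-collider, so it is open.
Try {AlcoholUse}:
  P1: blocked at fork node AlcoholUse ∈ conditioning set.
  P2: blocked at fork node AlcoholUse ∈ conditioning set.
{AlcoholUse} contains no descendant of BloodPressure and blocks every backdoor path.
{AlcoholUse} is the unique smallest valid adjustment set.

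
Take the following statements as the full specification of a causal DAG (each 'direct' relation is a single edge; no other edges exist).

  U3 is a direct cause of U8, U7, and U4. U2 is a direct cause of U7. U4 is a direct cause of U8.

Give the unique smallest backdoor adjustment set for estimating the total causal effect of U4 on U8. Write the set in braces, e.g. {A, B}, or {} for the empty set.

{U3}

Variables eligible for adjustment (non-descendants of U4, excluding U4 and U8): {U2, U3, U7}.
Backdoor paths from U4 to U8:
  P1: U4 <- U3 -> U8
The empty set is not sufficient: P1 (U4 <- U3 -> U8) has no collider blocking it and no conditioned non-collider, so it is open.
Try {U3}:
  P1: blocked at fork node U3 ∈ conditioning set.
{U3} contains no descendant of U4 and blocks every backdoor path.
No other singleton works — e.g. {U2} leaves P1 open — so {U3} is the unique smallest valid adjustment set.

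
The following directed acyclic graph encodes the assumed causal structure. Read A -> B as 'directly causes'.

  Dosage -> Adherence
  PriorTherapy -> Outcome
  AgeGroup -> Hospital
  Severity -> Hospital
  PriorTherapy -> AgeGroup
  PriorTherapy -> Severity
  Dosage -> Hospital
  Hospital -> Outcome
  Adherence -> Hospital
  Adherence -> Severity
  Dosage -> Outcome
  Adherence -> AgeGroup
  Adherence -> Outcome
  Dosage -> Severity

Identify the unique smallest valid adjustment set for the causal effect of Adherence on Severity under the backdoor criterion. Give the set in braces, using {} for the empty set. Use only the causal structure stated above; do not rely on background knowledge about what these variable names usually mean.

{Dosage}

Variables eligible for adjustment (non-descendants of Adherence, excluding Adherence and Severity): {Dosage, PriorTherapy}.
Backdoor paths from Adherence to Severity:
  P1: Adherence <- Dosage -> Severity
  P2: Adherence <- Dosage -> Hospital <- AgeGroup <- PriorTherapy -> Severity
  P3: Adherence <- Dosage -> Hospital <- Severity
  P4: Adherence <- Dosage -> Hospital -> Outcome <- PriorTherapy -> Severity
  P5: Adherence <- Dosage -> Outcome <- PriorTherapy -> AgeGroup -> Hospital <- Severity
  P6: Adherence <- Dosage -> Outcome <- PriorTherapy -> Severity
  P7: Adherence <- Dosage -> Outcome <- Hospital <- AgeGroup <- PriorTherapy -> Severity
  P8: Adherence <- Dosage -> Outcome <- Hospital <- Severity
The empty set is not sufficient: P1 (Adherence <- Dosage -> Severity) has no collider blocking it and no conditioned non-collider, so it is open.
Try {Dosage}:
  P1: blocked at fork node Dosage ∈ conditioning set.
  P2: blocked at fork node Dosage ∈ conditioning set.
  P3: blocked at fork node Dosage ∈ conditioning set.
  P4: blocked at fork node Dosage ∈ conditioning set.
  P5: blocked at fork node Dosage ∈ conditioning set.
  P6: blocked at fork node Dosage ∈ conditioning set.
  P7: blocked at fork node Dosage ∈ conditioning set.
  P8: blocked at fork node Dosage ∈ conditioning set.
{Dosage} contains no descendant of Adherence and blocks every backdoor path.
No other singleton works — e.g. {PriorTherapy} leaves P1 open — so {Dosage} is the unique smallest valid adjustment set.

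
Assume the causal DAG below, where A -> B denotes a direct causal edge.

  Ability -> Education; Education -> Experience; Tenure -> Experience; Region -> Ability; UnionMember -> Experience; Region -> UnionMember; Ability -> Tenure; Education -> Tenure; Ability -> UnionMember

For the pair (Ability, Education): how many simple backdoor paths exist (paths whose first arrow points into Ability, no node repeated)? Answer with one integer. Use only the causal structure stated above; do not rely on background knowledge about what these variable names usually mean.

A backdoor path from Ability to Education is any simple undirected path whose first edge points into Ability (i.e. leaves Ability via a parent).
Parents of Ability: {Region}.
Enumerating:
  P1: Ability <- Region -> UnionMember -> Experience <- Education
  P2: Ability <- Region -> UnionMember -> Experience <- Tenure <- Education
That exhausts the simple backdoor paths. Count: 2.

2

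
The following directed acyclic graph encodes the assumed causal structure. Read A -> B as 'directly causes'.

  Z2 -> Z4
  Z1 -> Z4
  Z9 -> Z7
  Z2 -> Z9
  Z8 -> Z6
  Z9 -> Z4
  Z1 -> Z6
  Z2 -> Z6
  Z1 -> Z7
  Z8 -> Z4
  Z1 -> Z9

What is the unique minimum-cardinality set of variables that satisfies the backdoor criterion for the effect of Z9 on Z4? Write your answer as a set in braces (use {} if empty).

Variables eligible for adjustment (non-descendants of Z9, excluding Z9 and Z4): {Z1, Z2, Z6, Z8}.
Backdoor paths from Z9 to Z4:
  P1: Z9 <- Z1 -> Z4
  P2: Z9 <- Z1 -> Z6 <- Z8 -> Z4
  P3: Z9 <- Z1 -> Z6 <- Z2 -> Z4
  P4: Z9 <- Z2 -> Z4
  P5: Z9 <- Z2 -> Z6 <- Z8 -> Z4
  P6: Z9 <- Z2 -> Z6 <- Z1 -> Z4
The empty set is not sufficient: P1 (Z9 <- Z1 -> Z4) has no collider blocking it and no conditioned non-collider, so it is open.
Try {Z1, Z2}:
  P1: blocked at fork node Z1 ∈ conditioning set.
  P2: blocked at fork node Z1 ∈ conditioning set.
  P3: blocked at fork node Z1 ∈ conditioning set.
  P4: blocked at fork node Z2 ∈ conditioning set.
  P5: blocked at fork node Z2 ∈ conditioning set.
  P6: blocked at fork node Z2 ∈ conditioning set.
{Z1, Z2} contains no descendant of Z9 and blocks every backdoor path.
Every element of {Z1, Z2} is needed (dropping Z1 leaves P1 open; dropping Z2 leaves P4 open), so no proper subset is valid.
Among all size-2 subsets of the eligible variables, only {Z1, Z2} blocks every backdoor path, so it is the unique smallest valid adjustment set.

{Z1, Z2}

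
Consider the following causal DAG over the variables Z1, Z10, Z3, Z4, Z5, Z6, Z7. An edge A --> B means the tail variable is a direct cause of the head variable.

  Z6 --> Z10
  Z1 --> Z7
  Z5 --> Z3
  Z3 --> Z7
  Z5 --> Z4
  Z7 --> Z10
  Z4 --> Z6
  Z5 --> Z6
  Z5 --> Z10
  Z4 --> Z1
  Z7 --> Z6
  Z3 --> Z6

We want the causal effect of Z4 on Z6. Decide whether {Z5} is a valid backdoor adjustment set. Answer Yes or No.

Yes

Backdoor paths from Z4 to Z6 (paths whose first edge points into Z4):
  P1: Z4 <- Z5 -> Z3 -> Z7 -> Z6
  P2: Z4 <- Z5 -> Z3 -> Z7 -> Z10 <- Z6
  P3: Z4 <- Z5 -> Z3 -> Z6
  P4: Z4 <- Z5 -> Z6
  P5: Z4 <- Z5 -> Z10 <- Z7 <- Z3 -> Z6
  P6: Z4 <- Z5 -> Z10 <- Z7 -> Z6
  P7: Z4 <- Z5 -> Z10 <- Z6
Condition 1 (no descendant of Z4 in the set): holds — descendants of Z4 are {Z1, Z10, Z6, Z7}; none are in {Z5}.
Condition 2 (every backdoor path blocked by {Z5}):
  P1: blocked at fork node Z5 ∈ conditioning set.
  P2: blocked at fork node Z5 ∈ conditioning set.
  P3: blocked at fork node Z5 ∈ conditioning set.
  P4: blocked at fork node Z5 ∈ conditioning set.
  P5: blocked at fork node Z5 ∈ conditioning set.
  P6: blocked at fork node Z5 ∈ conditioning set.
  P7: blocked at fork node Z5 ∈ conditioning set.
{Z5} satisfies the backdoor criterion.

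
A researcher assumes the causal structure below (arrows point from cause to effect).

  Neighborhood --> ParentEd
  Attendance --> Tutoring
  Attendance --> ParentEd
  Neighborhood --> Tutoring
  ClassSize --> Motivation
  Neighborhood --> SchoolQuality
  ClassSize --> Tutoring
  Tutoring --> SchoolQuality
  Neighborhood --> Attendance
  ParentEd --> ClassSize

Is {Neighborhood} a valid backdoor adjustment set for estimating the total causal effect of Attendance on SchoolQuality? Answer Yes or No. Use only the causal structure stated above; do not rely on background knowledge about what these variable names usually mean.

Yes

Backdoor paths from Attendance to SchoolQuality (paths whose first edge points into Attendance):
  P1: Attendance <- Neighborhood -> ParentEd -> ClassSize -> Tutoring -> SchoolQuality
  P2: Attendance <- Neighborhood -> Tutoring -> SchoolQuality
  P3: Attendance <- Neighborhood -> SchoolQuality
Condition 1 (no descendant of Attendance in the set): holds — descendants of Attendance are {ClassSize, Motivation, ParentEd, SchoolQuality, Tutoring}; none are in {Neighborhood}.
Condition 2 (every backdoor path blocked by {Neighborhood}):
  P1: blocked at fork node Neighborhood ∈ conditioning set.
  P2: blocked at fork node Neighborhood ∈ conditioning set.
  P3: blocked at fork node Neighborhood ∈ conditioning set.
{Neighborhood} satisfies the backdoor criterion.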